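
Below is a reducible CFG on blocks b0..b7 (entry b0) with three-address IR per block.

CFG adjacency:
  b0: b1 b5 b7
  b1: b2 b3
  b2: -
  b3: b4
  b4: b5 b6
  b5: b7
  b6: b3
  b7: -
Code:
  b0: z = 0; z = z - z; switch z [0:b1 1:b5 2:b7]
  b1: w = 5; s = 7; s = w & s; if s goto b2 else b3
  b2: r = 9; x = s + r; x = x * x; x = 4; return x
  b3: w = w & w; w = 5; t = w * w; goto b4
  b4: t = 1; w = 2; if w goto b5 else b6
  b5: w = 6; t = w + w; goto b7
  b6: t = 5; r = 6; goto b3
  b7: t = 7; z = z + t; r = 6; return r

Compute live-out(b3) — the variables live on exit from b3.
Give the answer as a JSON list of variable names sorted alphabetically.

Answer: ["z"]

Derivation:
Block summaries:
  b0: {z} / ∅
  b1: {s,w} / ∅
  b2: {r,x} / {s}
  b3: {t,w} / {w}
  b4: {t,w} / ∅
  b5: {t,w} / ∅
  b6: {r,t} / ∅
  b7: {r,t,z} / {z}

Live sets:
  b0 li=∅ lo={z}
  b1 li={z} lo={s,w,z}
  b2 li={s} lo=∅
  b3 li={w,z} lo={z}
  b4 li={z} lo={w,z}
  b5 li={z} lo={z}
  b6 li={w,z} lo={w,z}
  b7 li={z} lo=∅

live-out(b3) = ["z"]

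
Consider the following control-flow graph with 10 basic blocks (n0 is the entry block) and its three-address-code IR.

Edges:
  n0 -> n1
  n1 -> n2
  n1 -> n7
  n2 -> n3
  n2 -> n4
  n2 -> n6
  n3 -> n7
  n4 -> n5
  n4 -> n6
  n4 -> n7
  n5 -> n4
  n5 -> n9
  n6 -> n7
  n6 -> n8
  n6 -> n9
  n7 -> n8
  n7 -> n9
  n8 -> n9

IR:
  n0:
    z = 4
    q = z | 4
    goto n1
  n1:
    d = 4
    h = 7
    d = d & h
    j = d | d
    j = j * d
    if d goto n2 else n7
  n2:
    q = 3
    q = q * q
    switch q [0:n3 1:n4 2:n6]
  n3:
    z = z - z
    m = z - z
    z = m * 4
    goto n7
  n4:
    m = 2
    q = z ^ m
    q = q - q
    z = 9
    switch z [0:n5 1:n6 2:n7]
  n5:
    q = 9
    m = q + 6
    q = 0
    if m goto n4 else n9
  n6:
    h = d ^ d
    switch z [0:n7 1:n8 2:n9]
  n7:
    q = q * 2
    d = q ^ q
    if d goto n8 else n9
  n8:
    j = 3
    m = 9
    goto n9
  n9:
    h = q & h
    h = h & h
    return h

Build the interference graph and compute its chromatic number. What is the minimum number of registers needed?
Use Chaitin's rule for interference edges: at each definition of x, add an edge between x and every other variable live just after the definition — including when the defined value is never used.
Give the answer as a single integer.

def/use:
  n0: def={q,z} ue=∅
  n1: def={d,h,j} ue=∅
  n2: def={q} ue=∅
  n3: def={m,z} ue={z}
  n4: def={m,q,z} ue={z}
  n5: def={m,q} ue=∅
  n6: def={h} ue={d,z}
  n7: def={d,q} ue={q}
  n8: def={j,m} ue=∅
  n9: def={h} ue={h,q}

Backward fixpoint:
  n0 li=∅ lo={q,z}
  n1 li={q,z} lo={d,h,q,z}
  n2 li={d,h,z} lo={d,h,q,z}
  n3 li={h,q,z} lo={h,q}
  n4 li={d,h,z} lo={d,h,q,z}
  n5 li={d,h,z} lo={d,h,q,z}
  n6 li={d,q,z} lo={h,q}
  n7 li={h,q} lo={h,q}
  n8 li={h,q} lo={h,q}
  n9 li={h,q} lo=∅

Interfere edges:
  d↔{h,j,m,q,z}
  h↔{d,j,m,q,z}
  j↔{d,h,q,z}
  m↔{d,h,q,z}
  q↔{d,h,j,m,z}
  z↔{d,h,j,m,q}

Colouring:
  {d,h,j,q,z} pairwise interfere (5-clique) ⇒ χ ≥ 5
  assign d→r0 h→r1 j→r4 m→r4 q→r2 z→r3 — no edge inside a register ⇒ χ ≤ 5
  χ = 5

Answer: 5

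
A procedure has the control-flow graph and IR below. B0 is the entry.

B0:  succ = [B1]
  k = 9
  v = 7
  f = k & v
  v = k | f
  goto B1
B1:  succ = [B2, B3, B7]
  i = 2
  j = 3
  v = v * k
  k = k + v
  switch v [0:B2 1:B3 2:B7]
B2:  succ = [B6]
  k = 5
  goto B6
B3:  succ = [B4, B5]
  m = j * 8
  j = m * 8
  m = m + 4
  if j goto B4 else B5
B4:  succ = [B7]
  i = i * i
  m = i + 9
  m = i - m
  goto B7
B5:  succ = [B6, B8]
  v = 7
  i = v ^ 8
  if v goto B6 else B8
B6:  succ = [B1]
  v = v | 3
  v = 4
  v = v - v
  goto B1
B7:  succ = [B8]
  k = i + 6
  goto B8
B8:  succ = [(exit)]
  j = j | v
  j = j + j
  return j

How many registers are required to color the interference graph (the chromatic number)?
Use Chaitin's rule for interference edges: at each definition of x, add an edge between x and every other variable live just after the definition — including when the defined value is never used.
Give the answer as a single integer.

Per-block:
  B0 def {f,k,v} use ∅
  B1 def {i,j,k,v} use {k,v}
  B2 def {k} use ∅
  B3 def {j,m} use {j}
  B4 def {i,m} use {i}
  B5 def {i,v} use ∅
  B6 def {v} use {v}
  B7 def {k} use {i}
  B8 def {j} use {j,v}

Liveness:
  B0 li=∅ lo={k,v}
  B1 li={k,v} lo={i,j,k,v}
  B2 li={v} lo={k,v}
  B3 li={i,j,k,v} lo={i,j,k,v}
  B4 li={i,j,v} lo={i,j,v}
  B5 li={j,k} lo={j,k,v}
  B6 li={k,v} lo={k,v}
  B7 li={i,j,v} lo={j,v}
  B8 li={j,v} lo=∅

Conflict graph:
  f: {k}
  i: {j,k,m,v}
  j: {i,k,m,v}
  k: {f,i,j,m,v}
  m: {i,j,k,v}
  v: {i,j,k,m}

Chromatic number:
  lower bound: {i,j,k,m,v} mutually conflict ⇒ χ ≥ 5
  assign f→R1 i→R1 j→R2 k→R0 m→R3 v→R4 — no edge inside a register ⇒ χ ≤ 5
  χ = 5

Answer: 5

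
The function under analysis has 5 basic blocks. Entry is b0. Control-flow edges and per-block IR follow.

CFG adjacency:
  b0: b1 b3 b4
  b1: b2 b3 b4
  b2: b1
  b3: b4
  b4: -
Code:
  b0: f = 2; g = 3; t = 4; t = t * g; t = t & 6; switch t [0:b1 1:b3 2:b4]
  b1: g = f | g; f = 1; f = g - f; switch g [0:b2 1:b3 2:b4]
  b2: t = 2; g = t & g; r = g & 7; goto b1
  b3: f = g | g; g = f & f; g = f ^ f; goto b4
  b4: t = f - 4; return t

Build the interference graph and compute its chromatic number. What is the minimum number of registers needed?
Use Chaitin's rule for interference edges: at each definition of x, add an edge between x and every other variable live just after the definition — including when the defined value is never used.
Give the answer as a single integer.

Per-block:
  b0: def={f,g,t} ue=∅
  b1: def={f,g} ue={f,g}
  b2: def={g,r,t} ue={g}
  b3: def={f,g} ue={g}
  b4: def={t} ue={f}

Live sets:
  b0 li=∅ lo={f,g}
  b1 li={f,g} lo={f,g}
  b2 li={f,g} lo={f,g}
  b3 li={g} lo={f}
  b4 li={f} lo=∅

Interfere edges:
  f: {g,r,t}
  g: {f,r,t}
  r: {f,g}
  t: {f,g}

Chromatic number:
  clique {f,g,r} ⇒ need ≥ 3
  3-colouring: c0={f}  c1={g}  c2={r,t}
  χ = 3

Answer: 3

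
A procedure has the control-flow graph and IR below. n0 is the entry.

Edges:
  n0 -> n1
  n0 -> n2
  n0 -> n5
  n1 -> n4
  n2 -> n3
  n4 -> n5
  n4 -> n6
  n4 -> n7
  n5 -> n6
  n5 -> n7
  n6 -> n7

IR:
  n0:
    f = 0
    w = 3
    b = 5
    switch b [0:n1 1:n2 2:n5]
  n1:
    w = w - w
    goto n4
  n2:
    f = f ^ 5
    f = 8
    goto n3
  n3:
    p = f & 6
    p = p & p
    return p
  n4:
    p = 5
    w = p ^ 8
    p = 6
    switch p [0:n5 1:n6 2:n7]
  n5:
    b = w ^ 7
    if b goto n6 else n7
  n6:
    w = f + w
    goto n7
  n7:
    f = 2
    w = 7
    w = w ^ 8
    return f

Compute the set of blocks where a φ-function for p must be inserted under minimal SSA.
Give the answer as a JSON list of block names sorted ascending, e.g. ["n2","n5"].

Answer: ["n5", "n6", "n7"]

Working:
idom tree: n1←n0 n2←n0 n3←n2 n4←n1 n5←n0 n6←n0 n7←n0
Dom at joins:
  n5: preds {n0,n4}: {n0} ∩ {n0,n1,n4} = {n0}; idom=n0
  n6: preds {n4,n5}: {n0,n1,n4} ∩ {n0,n5} = {n0}; idom=n0
  n7: preds {n4,n5,n6}: {n0,n1,n4} ∩ {n0,n5} ∩ {n0,n6} = {n0}; idom=n0

DF walk-up:
  join n5 pred n0: · stop@n0
  join n5 pred n4: n4→n1 stop@n0
  join n6 pred n4: n4→n1 stop@n0
  join n6 pred n5: n5 stop@n0
  join n7 pred n4: n4→n1 stop@n0
  join n7 pred n5: n5 stop@n0
  join n7 pred n6: n6 stop@n0
  n0 → ∅
  n1 → {n5,n6,n7}
  n2 → ∅
  n3 → ∅
  n4 → {n5,n6,n7}
  n5 → {n6,n7}
  n6 → {n7}
  n7 → ∅

φ for p: defs {n3,n4}
  DF⁺ = {n5,n6,n7}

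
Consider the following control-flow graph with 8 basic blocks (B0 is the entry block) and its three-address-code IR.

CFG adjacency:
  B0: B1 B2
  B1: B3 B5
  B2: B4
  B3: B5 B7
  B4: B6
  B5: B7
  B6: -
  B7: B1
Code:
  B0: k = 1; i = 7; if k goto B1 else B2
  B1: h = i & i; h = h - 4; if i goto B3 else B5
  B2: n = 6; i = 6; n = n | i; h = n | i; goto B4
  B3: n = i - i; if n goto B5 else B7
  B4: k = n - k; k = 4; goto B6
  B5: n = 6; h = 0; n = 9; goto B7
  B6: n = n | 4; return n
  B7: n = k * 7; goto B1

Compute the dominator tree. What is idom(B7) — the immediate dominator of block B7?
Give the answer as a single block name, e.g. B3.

idom tree: B1←B0 B2←B0 B3←B1 B4←B2 B5←B1 B6←B4 B7←B1
Join-block Dom:
  B1: preds {B0,B7}: {B0} ∩ {B0,B1,B7} = {B0}; idom=B0
  B5: preds {B1,B3}: {B0,B1} ∩ {B0,B1,B3} = {B0,B1}; idom=B1
  B7: preds {B3,B5}: {B0,B1,B3} ∩ {B0,B1,B5} = {B0,B1}; idom=B1

idom(B7) = B1

Answer: B1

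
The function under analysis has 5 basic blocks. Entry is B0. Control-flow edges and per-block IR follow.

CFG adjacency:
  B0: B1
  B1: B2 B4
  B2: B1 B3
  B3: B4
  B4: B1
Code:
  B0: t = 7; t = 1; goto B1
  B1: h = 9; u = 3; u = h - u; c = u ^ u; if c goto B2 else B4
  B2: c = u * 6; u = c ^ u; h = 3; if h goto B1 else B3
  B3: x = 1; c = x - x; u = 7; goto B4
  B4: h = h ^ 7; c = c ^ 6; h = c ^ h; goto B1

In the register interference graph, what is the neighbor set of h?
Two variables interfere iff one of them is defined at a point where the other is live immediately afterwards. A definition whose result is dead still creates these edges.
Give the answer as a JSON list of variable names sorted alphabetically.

def/use:
  B0: {t} / ∅
  B1: {c,h,u} / ∅
  B2: {c,h,u} / {u}
  B3: {c,u,x} / ∅
  B4: {c,h} / {c,h}

Backward fixpoint:
  live B0: ∅→∅
  live B1: ∅→{c,h,u}
  live B2: {u}→{h}
  live B3: {h}→{c,h}
  live B4: {c,h}→∅

Interference:
  c — {h,u}
  h — {c,u,x}
  t — ∅
  u — {c,h}
  x — {h}

N(h) = ["c", "u", "x"]

Answer: ["c", "u", "x"]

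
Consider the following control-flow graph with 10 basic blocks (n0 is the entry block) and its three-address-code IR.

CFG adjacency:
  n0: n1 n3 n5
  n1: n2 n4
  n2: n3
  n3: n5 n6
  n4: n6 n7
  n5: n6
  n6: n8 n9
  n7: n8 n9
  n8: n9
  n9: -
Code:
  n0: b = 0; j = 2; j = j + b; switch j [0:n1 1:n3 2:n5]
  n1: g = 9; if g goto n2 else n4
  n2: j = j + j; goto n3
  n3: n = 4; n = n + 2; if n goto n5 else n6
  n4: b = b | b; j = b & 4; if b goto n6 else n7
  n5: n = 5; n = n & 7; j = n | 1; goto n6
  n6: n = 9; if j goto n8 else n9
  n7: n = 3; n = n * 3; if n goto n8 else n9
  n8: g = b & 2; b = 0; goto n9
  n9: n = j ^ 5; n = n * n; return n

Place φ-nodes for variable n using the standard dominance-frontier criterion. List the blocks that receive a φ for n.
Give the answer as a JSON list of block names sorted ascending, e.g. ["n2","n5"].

Answer: ["n5", "n6", "n8", "n9"]

Derivation:
idom tree: n1←n0 n2←n1 n3←n0 n4←n1 n5←n0 n6←n0 n7←n4 n8←n0 n9←n0
Join-block Dom:
  n3: preds {n0,n2}: {n0} ∩ {n0,n1,n2} = {n0}; idom=n0
  n5: preds {n0,n3}: {n0} ∩ {n0,n3} = {n0}; idom=n0
  n6: preds {n3,n4,n5}: {n0,n3} ∩ {n0,n1,n4} ∩ {n0,n5} = {n0}; idom=n0
  n8: preds {n6,n7}: {n0,n6} ∩ {n0,n1,n4,n7} = {n0}; idom=n0
  n9: preds {n6,n7,n8}: {n0,n6} ∩ {n0,n1,n4,n7} ∩ {n0,n8} = {n0}; idom=n0

DF derivation:
  n3←n0: walk · to n0
  n3←n2: walk n2→n1 to n0
  n5←n0: walk · to n0
  n5←n3: walk n3 to n0
  n6←n3: walk n3 to n0
  n6←n4: walk n4→n1 to n0
  n6←n5: walk n5 to n0
  n8←n6: walk n6 to n0
  n8←n7: walk n7→n4→n1 to n0
  n9←n6: walk n6 to n0
  n9←n7: walk n7→n4→n1 to n0
  n9←n8: walk n8 to n0
  DF(n0)=∅
  DF(n1)={n3,n6,n8,n9}
  DF(n2)={n3}
  DF(n3)={n5,n6}
  DF(n4)={n6,n8,n9}
  DF(n5)={n6}
  DF(n6)={n8,n9}
  DF(n7)={n8,n9}
  DF(n8)={n9}
  DF(n9)=∅

φ for n: defs {n3,n5,n6,n7,n9}
  DF⁺ = {n5,n6,n8,n9}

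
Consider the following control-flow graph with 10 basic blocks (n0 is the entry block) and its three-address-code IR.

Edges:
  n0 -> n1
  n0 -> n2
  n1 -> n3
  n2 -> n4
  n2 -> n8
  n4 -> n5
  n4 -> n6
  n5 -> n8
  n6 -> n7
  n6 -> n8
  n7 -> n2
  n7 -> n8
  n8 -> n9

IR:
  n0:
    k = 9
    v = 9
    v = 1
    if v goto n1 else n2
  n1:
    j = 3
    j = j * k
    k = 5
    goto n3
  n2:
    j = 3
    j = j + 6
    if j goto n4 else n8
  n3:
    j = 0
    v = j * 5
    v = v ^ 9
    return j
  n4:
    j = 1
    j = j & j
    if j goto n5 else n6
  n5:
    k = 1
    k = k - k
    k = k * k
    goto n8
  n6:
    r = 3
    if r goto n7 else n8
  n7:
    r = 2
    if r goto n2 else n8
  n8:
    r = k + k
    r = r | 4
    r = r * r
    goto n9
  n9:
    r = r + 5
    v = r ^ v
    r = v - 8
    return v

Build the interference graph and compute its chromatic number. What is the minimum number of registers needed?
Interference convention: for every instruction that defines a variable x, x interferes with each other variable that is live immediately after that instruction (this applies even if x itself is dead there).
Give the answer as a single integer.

Per-block:
  n0 def {k,v} use ∅
  n1 def {j,k} use {k}
  n2 def {j} use ∅
  n3 def {j,v} use ∅
  n4 def {j} use ∅
  n5 def {k} use ∅
  n6 def {r} use ∅
  n7 def {r} use ∅
  n8 def {r} use {k}
  n9 def {r,v} use {r,v}

Liveness:
  n0 li=∅ lo={k,v}
  n1 li={k} lo=∅
  n2 li={k,v} lo={k,v}
  n3 li=∅ lo=∅
  n4 li={k,v} lo={k,v}
  n5 li={v} lo={k,v}
  n6 li={k,v} lo={k,v}
  n7 li={k,v} lo={k,v}
  n8 li={k,v} lo={r,v}
  n9 li={r,v} lo=∅

Interference:
  j: {k,v}
  k: {j,r,v}
  r: {k,v}
  v: {j,k,r}

Registers:
  {j,k,v} pairwise interfere (3-clique) ⇒ χ ≥ 3
  3-colouring: R0={k}  R1={v}  R2={j,r}
  χ = 3

Answer: 3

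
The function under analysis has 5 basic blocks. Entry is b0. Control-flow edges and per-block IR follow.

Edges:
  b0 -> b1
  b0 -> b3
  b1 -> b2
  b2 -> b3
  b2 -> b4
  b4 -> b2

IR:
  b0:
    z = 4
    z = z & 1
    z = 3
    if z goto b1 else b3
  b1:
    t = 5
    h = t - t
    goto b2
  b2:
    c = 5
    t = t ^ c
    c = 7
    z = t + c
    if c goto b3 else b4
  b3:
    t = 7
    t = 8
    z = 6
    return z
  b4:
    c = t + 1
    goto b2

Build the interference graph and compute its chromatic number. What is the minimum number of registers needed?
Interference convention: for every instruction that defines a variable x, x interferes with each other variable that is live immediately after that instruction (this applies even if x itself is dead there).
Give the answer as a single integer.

Block summaries:
  b0: {z} / ∅
  b1: {h,t} / ∅
  b2: {c,t,z} / {t}
  b3: {t,z} / ∅
  b4: {c} / {t}

Backward fixpoint:
  live b0: ∅→∅
  live b1: ∅→{t}
  live b2: {t}→{t}
  live b3: ∅→∅
  live b4: {t}→{t}

Conflict graph:
  c: {t,z}
  h: {t}
  t: {c,h,z}
  z: {c,t}

Registers:
  clique {c,t,z} ⇒ need ≥ 3
  assign c→c1 h→c1 t→c0 z→c2 — no edge inside a register ⇒ χ ≤ 3
  χ = 3

Answer: 3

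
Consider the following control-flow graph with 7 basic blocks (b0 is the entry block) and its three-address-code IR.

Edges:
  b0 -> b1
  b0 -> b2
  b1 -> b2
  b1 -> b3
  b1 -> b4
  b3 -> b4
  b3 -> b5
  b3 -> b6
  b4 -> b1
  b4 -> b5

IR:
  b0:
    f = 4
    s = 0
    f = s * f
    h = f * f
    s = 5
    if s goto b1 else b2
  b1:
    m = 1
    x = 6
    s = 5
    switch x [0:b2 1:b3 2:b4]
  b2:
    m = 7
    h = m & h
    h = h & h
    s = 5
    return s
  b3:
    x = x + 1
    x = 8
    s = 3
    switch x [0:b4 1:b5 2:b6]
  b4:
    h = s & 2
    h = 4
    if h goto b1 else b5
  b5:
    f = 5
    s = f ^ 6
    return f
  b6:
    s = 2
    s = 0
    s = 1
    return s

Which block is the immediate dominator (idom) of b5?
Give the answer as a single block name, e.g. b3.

Answer: b1

Working:
idom tree: b1←b0 b2←b0 b3←b1 b4←b1 b5←b1 b6←b3
Dom at joins:
  b1: preds {b0,b4}: {b0} ∩ {b0,b1,b4} = {b0}; idom=b0
  b2: preds {b0,b1}: {b0} ∩ {b0,b1} = {b0}; idom=b0
  b4: preds {b1,b3}: {b0,b1} ∩ {b0,b1,b3} = {b0,b1}; idom=b1
  b5: preds {b3,b4}: {b0,b1,b3} ∩ {b0,b1,b4} = {b0,b1}; idom=b1

idom(b5) = b1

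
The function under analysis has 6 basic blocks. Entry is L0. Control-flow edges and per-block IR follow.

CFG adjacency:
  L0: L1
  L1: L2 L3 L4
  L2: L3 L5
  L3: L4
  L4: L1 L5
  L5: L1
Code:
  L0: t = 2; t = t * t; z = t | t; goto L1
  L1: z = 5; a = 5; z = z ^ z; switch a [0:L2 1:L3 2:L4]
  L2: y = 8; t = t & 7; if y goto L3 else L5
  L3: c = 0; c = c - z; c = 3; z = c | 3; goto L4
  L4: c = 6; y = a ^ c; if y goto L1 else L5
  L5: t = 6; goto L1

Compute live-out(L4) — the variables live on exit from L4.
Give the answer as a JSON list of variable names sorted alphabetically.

Block summaries:
  L0: {t,z} / ∅
  L1: {a,z} / ∅
  L2: {t,y} / {t}
  L3: {c,z} / {z}
  L4: {c,y} / {a}
  L5: {t} / ∅

Live sets:
  L0: in=∅ out={t}
  L1: in={t} out={a,t,z}
  L2: in={a,t,z} out={a,t,z}
  L3: in={a,t,z} out={a,t}
  L4: in={a,t} out={t}
  L5: in=∅ out={t}

live-out(L4) = ["t"]

Answer: ["t"]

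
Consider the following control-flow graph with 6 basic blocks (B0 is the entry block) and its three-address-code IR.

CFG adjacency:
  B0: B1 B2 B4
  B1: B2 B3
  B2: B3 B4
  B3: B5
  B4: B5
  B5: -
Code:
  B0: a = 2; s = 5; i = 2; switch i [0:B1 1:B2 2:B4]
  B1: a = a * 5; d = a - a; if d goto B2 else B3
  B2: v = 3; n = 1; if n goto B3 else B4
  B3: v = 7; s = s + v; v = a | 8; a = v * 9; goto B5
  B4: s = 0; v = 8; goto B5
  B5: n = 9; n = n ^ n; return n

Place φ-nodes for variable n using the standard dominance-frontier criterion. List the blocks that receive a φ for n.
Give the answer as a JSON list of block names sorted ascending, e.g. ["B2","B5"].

idom tree: B1←B0 B2←B0 B3←B0 B4←B0 B5←B0
Dom at joins:
  B2: preds {B0,B1}: {B0} ∩ {B0,B1} = {B0}; idom=B0
  B3: preds {B1,B2}: {B0,B1} ∩ {B0,B2} = {B0}; idom=B0
  B4: preds {B0,B2}: {B0} ∩ {B0,B2} = {B0}; idom=B0
  B5: preds {B3,B4}: {B0,B3} ∩ {B0,B4} = {B0}; idom=B0

DF derivation:
  B2←B0: walk · to B0
  B2←B1: walk B1 to B0
  B3←B1: walk B1 to B0
  B3←B2: walk B2 to B0
  B4←B0: walk · to B0
  B4←B2: walk B2 to B0
  B5←B3: walk B3 to B0
  B5←B4: walk B4 to B0
  B0: DF=∅
  B1: DF={B2,B3}
  B2: DF={B3,B4}
  B3: DF={B5}
  B4: DF={B5}
  B5: DF=∅

φ for n: defs {B2,B5}
  DF⁺ = {B3,B4,B5}

Answer: ["B3", "B4", "B5"]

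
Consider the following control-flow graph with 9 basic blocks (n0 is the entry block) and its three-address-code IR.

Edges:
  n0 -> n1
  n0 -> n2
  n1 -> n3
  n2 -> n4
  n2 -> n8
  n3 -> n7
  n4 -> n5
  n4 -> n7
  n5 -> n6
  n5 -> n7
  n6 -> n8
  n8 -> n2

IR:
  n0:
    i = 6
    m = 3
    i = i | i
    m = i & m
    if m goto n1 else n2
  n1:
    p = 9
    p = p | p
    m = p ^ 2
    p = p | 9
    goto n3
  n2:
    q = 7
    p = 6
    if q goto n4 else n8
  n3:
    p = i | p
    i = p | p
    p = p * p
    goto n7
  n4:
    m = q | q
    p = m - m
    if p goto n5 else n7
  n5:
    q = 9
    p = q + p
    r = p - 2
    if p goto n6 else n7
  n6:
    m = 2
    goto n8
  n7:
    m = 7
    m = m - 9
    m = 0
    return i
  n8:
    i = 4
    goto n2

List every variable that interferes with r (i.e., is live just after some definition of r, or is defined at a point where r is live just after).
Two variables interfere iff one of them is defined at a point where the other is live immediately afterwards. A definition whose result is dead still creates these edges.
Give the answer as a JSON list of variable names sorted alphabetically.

Per-block:
  n0: {i,m} / ∅
  n1: {m,p} / ∅
  n2: {p,q} / ∅
  n3: {i,p} / {i,p}
  n4: {m,p} / {q}
  n5: {p,q,r} / {p}
  n6: {m} / ∅
  n7: {m} / {i}
  n8: {i} / ∅

Liveness:
  n0 li=∅ lo={i}
  n1 li={i} lo={i,p}
  n2 li={i} lo={i,q}
  n3 li={i,p} lo={i}
  n4 li={i,q} lo={i,p}
  n5 li={i,p} lo={i}
  n6 li=∅ lo=∅
  n7 li={i} lo=∅
  n8 li=∅ lo={i}

Interfere edges:
  i↔{m,p,q,r}
  m↔{i,p}
  p↔{i,m,q,r}
  q↔{i,p}
  r↔{i,p}

N(r) = ["i", "p"]

Answer: ["i", "p"]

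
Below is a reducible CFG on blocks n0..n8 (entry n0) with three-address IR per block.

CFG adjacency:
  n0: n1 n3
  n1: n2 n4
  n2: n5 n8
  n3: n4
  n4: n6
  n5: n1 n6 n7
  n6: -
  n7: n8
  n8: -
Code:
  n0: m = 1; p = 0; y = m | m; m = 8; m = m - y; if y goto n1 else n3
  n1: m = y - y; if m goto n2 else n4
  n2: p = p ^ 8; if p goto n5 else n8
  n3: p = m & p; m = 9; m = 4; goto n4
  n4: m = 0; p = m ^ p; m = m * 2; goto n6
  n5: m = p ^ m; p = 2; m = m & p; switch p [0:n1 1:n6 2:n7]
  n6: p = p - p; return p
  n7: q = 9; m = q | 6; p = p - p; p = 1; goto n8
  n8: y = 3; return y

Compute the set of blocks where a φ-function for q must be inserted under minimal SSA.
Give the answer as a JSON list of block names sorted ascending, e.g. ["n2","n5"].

Answer: ["n8"]

Derivation:
idom tree: n1←n0 n2←n1 n3←n0 n4←n0 n5←n2 n6←n0 n7←n5 n8←n2
Dom∩ at merges:
  n1: preds {n0,n5}: {n0} ∩ {n0,n1,n2,n5} = {n0}; idom=n0
  n4: preds {n1,n3}: {n0,n1} ∩ {n0,n3} = {n0}; idom=n0
  n6: preds {n4,n5}: {n0,n4} ∩ {n0,n1,n2,n5} = {n0}; idom=n0
  n8: preds {n2,n7}: {n0,n1,n2} ∩ {n0,n1,n2,n5,n7} = {n0,n1,n2}; idom=n2

DF walk-up:
  n1←n0: walk · to n0
  n1←n5: walk n5→n2→n1 to n0
  n4←n1: walk n1 to n0
  n4←n3: walk n3 to n0
  n6←n4: walk n4 to n0
  n6←n5: walk n5→n2→n1 to n0
  n8←n2: walk · to n2
  n8←n7: walk n7→n5 to n2
  DF(n0)=∅
  DF(n1)={n1,n4,n6}
  DF(n2)={n1,n6}
  DF(n3)={n4}
  DF(n4)={n6}
  DF(n5)={n1,n6,n8}
  DF(n6)=∅
  DF(n7)={n8}
  DF(n8)=∅

φ for q: defs {n7}
  DF⁺ = {n8}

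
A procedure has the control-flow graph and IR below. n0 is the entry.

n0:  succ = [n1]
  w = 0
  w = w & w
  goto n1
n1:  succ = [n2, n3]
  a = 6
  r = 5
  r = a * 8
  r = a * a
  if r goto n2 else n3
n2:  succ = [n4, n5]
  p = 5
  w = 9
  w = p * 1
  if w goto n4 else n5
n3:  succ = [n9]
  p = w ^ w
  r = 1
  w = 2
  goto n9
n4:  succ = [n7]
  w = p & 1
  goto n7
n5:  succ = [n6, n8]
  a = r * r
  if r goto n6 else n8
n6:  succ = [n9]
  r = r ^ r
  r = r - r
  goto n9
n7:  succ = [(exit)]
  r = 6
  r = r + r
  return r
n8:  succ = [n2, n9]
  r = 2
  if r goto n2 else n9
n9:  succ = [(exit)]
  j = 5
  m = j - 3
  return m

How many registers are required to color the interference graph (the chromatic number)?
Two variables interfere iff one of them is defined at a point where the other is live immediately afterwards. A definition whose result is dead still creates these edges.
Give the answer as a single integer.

Answer: 3

Working:
Block summaries:
  n0: def={w} ue=∅
  n1: def={a,r} ue=∅
  n2: def={p,w} ue=∅
  n3: def={p,r,w} ue={w}
  n4: def={w} ue={p}
  n5: def={a} ue={r}
  n6: def={r} ue={r}
  n7: def={r} ue=∅
  n8: def={r} ue=∅
  n9: def={j,m} ue=∅

Liveness:
  n0 li=∅ lo={w}
  n1 li={w} lo={r,w}
  n2 li={r} lo={p,r}
  n3 li={w} lo=∅
  n4 li={p} lo=∅
  n5 li={r} lo={r}
  n6 li={r} lo=∅
  n7 li=∅ lo=∅
  n8 li=∅ lo={r}
  n9 li=∅ lo=∅

Interference:
  a↔{r,w}
  j↔∅
  m↔∅
  p↔{r,w}
  r↔{a,p,w}
  w↔{a,p,r}

Colouring:
  lower bound: {a,r,w} mutually conflict ⇒ χ ≥ 3
  assign a→c2 j→c0 m→c0 p→c2 r→c0 w→c1 — no edge inside a register ⇒ χ ≤ 3
  χ = 3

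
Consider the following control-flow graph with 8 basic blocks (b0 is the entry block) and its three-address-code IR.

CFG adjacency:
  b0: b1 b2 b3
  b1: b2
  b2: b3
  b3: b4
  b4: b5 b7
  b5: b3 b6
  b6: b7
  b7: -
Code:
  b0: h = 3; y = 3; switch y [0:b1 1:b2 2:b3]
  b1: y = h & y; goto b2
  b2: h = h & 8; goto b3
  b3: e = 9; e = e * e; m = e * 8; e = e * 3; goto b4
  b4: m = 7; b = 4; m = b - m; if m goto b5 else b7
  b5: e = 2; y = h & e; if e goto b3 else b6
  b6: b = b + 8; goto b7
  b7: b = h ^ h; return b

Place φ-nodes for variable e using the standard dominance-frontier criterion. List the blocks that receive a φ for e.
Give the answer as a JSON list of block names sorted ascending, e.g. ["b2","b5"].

idom tree: b1←b0 b2←b0 b3←b0 b4←b3 b5←b4 b6←b5 b7←b4
Dom∩ at merges:
  b2: preds {b0,b1}: {b0} ∩ {b0,b1} = {b0}; idom=b0
  b3: preds {b0,b2,b5}: {b0} ∩ {b0,b2} ∩ {b0,b3,b4,b5} = {b0}; idom=b0
  b7: preds {b4,b6}: {b0,b3,b4} ∩ {b0,b3,b4,b5,b6} = {b0,b3,b4}; idom=b4

Frontier:
  join b2 pred b0: · stop@b0
  join b2 pred b1: b1 stop@b0
  join b3 pred b0: · stop@b0
  join b3 pred b2: b2 stop@b0
  join b3 pred b5: b5→b4→b3 stop@b0
  join b7 pred b4: · stop@b4
  join b7 pred b6: b6→b5 stop@b4
  b0: DF=∅
  b1: DF={b2}
  b2: DF={b3}
  b3: DF={b3}
  b4: DF={b3}
  b5: DF={b3,b7}
  b6: DF={b7}
  b7: DF=∅

φ for e: defs {b3,b5}
  DF⁺ = {b3,b7}

Answer: ["b3", "b7"]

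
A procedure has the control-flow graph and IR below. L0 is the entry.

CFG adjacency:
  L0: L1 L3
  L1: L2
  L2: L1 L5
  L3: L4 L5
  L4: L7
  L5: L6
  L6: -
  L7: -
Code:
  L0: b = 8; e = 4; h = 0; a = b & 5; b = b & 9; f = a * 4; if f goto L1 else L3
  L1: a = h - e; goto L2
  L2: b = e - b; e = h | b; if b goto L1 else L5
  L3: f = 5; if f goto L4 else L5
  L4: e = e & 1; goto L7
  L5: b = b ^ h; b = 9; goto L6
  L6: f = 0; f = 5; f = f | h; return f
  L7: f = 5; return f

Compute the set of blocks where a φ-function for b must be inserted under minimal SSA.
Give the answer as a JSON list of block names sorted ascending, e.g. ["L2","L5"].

idom tree: L1←L0 L2←L1 L3←L0 L4←L3 L5←L0 L6←L5 L7←L4
Dom at joins:
  L1: preds {L0,L2}: {L0} ∩ {L0,L1,L2} = {L0}; idom=L0
  L5: preds {L2,L3}: {L0,L1,L2} ∩ {L0,L3} = {L0}; idom=L0

DF derivation:
  join L1 pred L0: · stop@L0
  join L1 pred L2: L2→L1 stop@L0
  join L5 pred L2: L2→L1 stop@L0
  join L5 pred L3: L3 stop@L0
  DF(L0)=∅
  DF(L1)={L1,L5}
  DF(L2)={L1,L5}
  DF(L3)={L5}
  DF(L4)=∅
  DF(L5)=∅
  DF(L6)=∅
  DF(L7)=∅

φ for b: defs {L0,L2,L5}
  DF⁺ = {L1,L5}

Answer: ["L1", "L5"]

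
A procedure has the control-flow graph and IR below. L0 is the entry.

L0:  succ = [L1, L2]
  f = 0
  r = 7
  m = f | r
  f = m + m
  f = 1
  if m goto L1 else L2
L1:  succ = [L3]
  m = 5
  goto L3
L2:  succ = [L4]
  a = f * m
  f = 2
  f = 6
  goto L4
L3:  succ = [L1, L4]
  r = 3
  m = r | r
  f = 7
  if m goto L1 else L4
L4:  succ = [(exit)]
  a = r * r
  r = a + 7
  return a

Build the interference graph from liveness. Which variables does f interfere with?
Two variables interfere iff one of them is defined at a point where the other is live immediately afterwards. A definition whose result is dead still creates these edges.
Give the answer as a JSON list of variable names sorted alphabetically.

Answer: ["m", "r"]

Analysis:
def/use:
  L0: def={f,m,r} ue=∅
  L1: def={m} ue=∅
  L2: def={a,f} ue={f,m}
  L3: def={f,m,r} ue=∅
  L4: def={a,r} ue={r}

Live sets:
  live L0: ∅→{f,m,r}
  live L1: ∅→∅
  live L2: {f,m,r}→{r}
  live L3: ∅→{r}
  live L4: {r}→∅

Interference:
  a↔{r}
  f↔{m,r}
  m↔{f,r}
  r↔{a,f,m}

N(f) = ["m", "r"]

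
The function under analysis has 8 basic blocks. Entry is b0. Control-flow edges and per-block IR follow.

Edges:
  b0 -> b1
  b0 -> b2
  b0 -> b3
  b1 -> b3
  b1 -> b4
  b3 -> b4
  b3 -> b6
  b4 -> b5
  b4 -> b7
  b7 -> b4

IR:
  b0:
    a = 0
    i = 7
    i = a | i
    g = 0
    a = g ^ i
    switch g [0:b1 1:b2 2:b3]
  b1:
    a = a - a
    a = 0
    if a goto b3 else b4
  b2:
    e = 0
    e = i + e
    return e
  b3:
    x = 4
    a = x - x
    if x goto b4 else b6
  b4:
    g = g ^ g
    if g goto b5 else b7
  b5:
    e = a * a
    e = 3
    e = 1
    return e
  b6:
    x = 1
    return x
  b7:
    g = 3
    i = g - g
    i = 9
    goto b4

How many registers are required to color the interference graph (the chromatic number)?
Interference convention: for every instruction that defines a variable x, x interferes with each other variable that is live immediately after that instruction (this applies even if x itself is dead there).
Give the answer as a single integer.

Per-block:
  b0 def {a,g,i} use ∅
  b1 def {a} use {a}
  b2 def {e} use {i}
  b3 def {a,x} use ∅
  b4 def {g} use {g}
  b5 def {e} use {a}
  b6 def {x} use ∅
  b7 def {g,i} use ∅

Backward fixpoint:
  b0 li=∅ lo={a,g,i}
  b1 li={a,g} lo={a,g}
  b2 li={i} lo=∅
  b3 li={g} lo={a,g}
  b4 li={a,g} lo={a}
  b5 li={a} lo=∅
  b6 li=∅ lo=∅
  b7 li={a} lo={a,g}

Interference:
  a↔{g,i,x}
  e↔{i}
  g↔{a,i,x}
  i↔{a,e,g}
  x↔{a,g}

Colouring:
  {a,g,i} pairwise interfere (3-clique) ⇒ χ ≥ 3
  3-colouring: R0={a,e}  R1={g}  R2={i,x}
  χ = 3

Answer: 3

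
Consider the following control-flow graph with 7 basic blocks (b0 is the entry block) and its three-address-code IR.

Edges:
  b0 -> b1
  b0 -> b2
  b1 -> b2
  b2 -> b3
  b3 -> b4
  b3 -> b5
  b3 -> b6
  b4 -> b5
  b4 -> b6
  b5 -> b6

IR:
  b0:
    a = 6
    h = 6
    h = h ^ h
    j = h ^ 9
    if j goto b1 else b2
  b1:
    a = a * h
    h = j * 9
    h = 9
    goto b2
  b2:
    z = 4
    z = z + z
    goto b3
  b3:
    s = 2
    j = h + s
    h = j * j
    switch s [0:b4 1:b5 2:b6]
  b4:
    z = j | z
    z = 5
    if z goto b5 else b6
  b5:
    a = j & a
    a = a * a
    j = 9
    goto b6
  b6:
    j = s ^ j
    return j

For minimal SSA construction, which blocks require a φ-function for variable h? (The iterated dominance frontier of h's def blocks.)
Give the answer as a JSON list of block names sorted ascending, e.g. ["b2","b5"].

Answer: ["b2"]

Derivation:
idom tree: b1←b0 b2←b0 b3←b2 b4←b3 b5←b3 b6←b3
Dom∩ at merges:
  b2: preds {b0,b1}: {b0} ∩ {b0,b1} = {b0}; idom=b0
  b5: preds {b3,b4}: {b0,b2,b3} ∩ {b0,b2,b3,b4} = {b0,b2,b3}; idom=b3
  b6: preds {b3,b4,b5}: {b0,b2,b3} ∩ {b0,b2,b3,b4} ∩ {b0,b2,b3,b5} = {b0,b2,b3}; idom=b3

Frontier:
  b2←b0: walk · to b0
  b2←b1: walk b1 to b0
  b5←b3: walk · to b3
  b5←b4: walk b4 to b3
  b6←b3: walk · to b3
  b6←b4: walk b4 to b3
  b6←b5: walk b5 to b3
  b0: DF=∅
  b1: DF={b2}
  b2: DF=∅
  b3: DF=∅
  b4: DF={b5,b6}
  b5: DF={b6}
  b6: DF=∅

φ for h: defs {b0,b1,b3}
  DF⁺ = {b2}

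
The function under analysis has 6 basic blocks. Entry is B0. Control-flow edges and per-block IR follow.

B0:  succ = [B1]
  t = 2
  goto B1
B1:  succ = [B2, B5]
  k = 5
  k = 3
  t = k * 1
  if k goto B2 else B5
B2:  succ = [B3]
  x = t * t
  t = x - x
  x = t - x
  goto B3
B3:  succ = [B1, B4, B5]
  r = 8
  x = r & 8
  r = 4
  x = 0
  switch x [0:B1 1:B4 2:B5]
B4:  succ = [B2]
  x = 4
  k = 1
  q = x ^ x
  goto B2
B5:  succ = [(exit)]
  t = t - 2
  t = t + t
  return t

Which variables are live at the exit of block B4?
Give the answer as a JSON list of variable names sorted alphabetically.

Answer: ["t"]

Working:
def/use:
  B0 def {t} use ∅
  B1 def {k,t} use ∅
  B2 def {t,x} use {t}
  B3 def {r,x} use ∅
  B4 def {k,q,x} use ∅
  B5 def {t} use {t}

Backward fixpoint:
  B0: in=∅ out=∅
  B1: in=∅ out={t}
  B2: in={t} out={t}
  B3: in={t} out={t}
  B4: in={t} out={t}
  B5: in={t} out=∅

live-out(B4) = ["t"]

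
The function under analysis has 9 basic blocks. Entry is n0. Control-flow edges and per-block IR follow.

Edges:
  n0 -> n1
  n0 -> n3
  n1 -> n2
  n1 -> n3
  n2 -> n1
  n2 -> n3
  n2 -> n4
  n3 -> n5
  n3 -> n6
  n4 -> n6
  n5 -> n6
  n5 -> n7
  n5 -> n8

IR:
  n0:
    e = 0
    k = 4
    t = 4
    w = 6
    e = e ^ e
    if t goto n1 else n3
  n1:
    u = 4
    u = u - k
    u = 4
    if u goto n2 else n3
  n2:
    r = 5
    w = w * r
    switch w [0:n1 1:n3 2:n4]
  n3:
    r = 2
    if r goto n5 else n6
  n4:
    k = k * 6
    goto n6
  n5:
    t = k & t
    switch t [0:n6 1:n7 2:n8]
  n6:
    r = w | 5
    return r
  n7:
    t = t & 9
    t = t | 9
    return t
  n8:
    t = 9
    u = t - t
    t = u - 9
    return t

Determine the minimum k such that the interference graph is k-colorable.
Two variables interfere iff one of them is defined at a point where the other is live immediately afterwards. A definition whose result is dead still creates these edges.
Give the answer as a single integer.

Answer: 4

Derivation:
Block summaries:
  n0: def={e,k,t,w} ue=∅
  n1: def={u} ue={k}
  n2: def={r,w} ue={w}
  n3: def={r} ue=∅
  n4: def={k} ue={k}
  n5: def={t} ue={k,t}
  n6: def={r} ue={w}
  n7: def={t} ue={t}
  n8: def={t,u} ue=∅

Backward fixpoint:
  n0 li=∅ lo={k,t,w}
  n1 li={k,t,w} lo={k,t,w}
  n2 li={k,t,w} lo={k,t,w}
  n3 li={k,t,w} lo={k,t,w}
  n4 li={k,w} lo={w}
  n5 li={k,t,w} lo={t,w}
  n6 li={w} lo=∅
  n7 li={t} lo=∅
  n8 li=∅ lo=∅

Conflict graph:
  e — {k,t,w}
  k — {e,r,t,u,w}
  r — {k,t,w}
  t — {e,k,r,u,w}
  u — {k,t,w}
  w — {e,k,r,t,u}

Registers:
  clique {e,k,t,w} ⇒ need ≥ 4
  assign e→R3 k→R0 r→R3 t→R1 u→R3 w→R2 — no edge inside a register ⇒ χ ≤ 4
  χ = 4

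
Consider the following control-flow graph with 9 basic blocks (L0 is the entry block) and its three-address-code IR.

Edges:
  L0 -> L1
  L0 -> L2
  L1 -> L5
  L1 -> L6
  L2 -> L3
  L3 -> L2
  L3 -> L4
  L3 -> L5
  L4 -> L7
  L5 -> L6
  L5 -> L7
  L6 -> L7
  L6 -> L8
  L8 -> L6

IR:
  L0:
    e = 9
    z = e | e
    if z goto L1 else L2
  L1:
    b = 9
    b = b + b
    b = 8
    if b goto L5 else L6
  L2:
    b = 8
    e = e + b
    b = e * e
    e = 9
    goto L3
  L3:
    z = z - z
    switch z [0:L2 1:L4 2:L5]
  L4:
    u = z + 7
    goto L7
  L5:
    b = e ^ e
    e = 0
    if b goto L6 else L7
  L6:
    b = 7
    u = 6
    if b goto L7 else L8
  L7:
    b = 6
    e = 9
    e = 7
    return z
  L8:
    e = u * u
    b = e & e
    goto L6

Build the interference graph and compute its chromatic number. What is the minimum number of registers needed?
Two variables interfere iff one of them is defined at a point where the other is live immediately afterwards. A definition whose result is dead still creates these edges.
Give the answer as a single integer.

Answer: 3

Analysis:
Per-block:
  L0: {e,z} / ∅
  L1: {b} / ∅
  L2: {b,e} / {e}
  L3: {z} / {z}
  L4: {u} / {z}
  L5: {b,e} / {e}
  L6: {b,u} / ∅
  L7: {b,e} / {z}
  L8: {b,e} / {u}

Backward fixpoint:
  live L0: ∅→{e,z}
  live L1: {e,z}→{e,z}
  live L2: {e,z}→{e,z}
  live L3: {e,z}→{e,z}
  live L4: {z}→{z}
  live L5: {e,z}→{z}
  live L6: {z}→{u,z}
  live L7: {z}→∅
  live L8: {u,z}→{z}

Conflict graph:
  b↔{e,u,z}
  e↔{b,z}
  u↔{b,z}
  z↔{b,e,u}

Registers:
  {b,e,z} pairwise interfere (3-clique) ⇒ χ ≥ 3
  assign b→r0 e→r2 u→r2 z→r1 — no edge inside a register ⇒ χ ≤ 3
  χ = 3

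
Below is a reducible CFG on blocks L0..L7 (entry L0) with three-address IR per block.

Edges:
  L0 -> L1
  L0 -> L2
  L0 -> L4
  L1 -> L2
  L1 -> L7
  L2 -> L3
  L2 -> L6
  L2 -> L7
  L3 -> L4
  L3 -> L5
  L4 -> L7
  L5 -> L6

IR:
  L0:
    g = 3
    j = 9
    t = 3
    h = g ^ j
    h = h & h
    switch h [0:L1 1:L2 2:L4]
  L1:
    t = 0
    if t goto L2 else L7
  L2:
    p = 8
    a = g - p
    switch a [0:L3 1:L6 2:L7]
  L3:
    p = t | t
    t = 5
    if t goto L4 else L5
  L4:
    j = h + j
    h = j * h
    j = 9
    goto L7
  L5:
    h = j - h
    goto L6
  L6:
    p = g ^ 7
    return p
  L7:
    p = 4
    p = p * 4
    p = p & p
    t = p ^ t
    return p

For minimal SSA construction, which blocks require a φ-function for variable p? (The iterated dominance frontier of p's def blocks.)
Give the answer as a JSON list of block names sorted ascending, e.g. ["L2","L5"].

Answer: ["L4", "L6", "L7"]

Derivation:
idom tree: L1←L0 L2←L0 L3←L2 L4←L0 L5←L3 L6←L2 L7←L0
Dom∩ at merges:
  L2: preds {L0,L1}: {L0} ∩ {L0,L1} = {L0}; idom=L0
  L4: preds {L0,L3}: {L0} ∩ {L0,L2,L3} = {L0}; idom=L0
  L6: preds {L2,L5}: {L0,L2} ∩ {L0,L2,L3,L5} = {L0,L2}; idom=L2
  L7: preds {L1,L2,L4}: {L0,L1} ∩ {L0,L2} ∩ {L0,L4} = {L0}; idom=L0

DF walk-up:
  L2←L0: walk · to L0
  L2←L1: walk L1 to L0
  L4←L0: walk · to L0
  L4←L3: walk L3→L2 to L0
  L6←L2: walk · to L2
  L6←L5: walk L5→L3 to L2
  L7←L1: walk L1 to L0
  L7←L2: walk L2 to L0
  L7←L4: walk L4 to L0
  L0: DF=∅
  L1: DF={L2,L7}
  L2: DF={L4,L7}
  L3: DF={L4,L6}
  L4: DF={L7}
  L5: DF={L6}
  L6: DF=∅
  L7: DF=∅

φ for p: defs {L2,L3,L6,L7}
  DF⁺ = {L4,L6,L7}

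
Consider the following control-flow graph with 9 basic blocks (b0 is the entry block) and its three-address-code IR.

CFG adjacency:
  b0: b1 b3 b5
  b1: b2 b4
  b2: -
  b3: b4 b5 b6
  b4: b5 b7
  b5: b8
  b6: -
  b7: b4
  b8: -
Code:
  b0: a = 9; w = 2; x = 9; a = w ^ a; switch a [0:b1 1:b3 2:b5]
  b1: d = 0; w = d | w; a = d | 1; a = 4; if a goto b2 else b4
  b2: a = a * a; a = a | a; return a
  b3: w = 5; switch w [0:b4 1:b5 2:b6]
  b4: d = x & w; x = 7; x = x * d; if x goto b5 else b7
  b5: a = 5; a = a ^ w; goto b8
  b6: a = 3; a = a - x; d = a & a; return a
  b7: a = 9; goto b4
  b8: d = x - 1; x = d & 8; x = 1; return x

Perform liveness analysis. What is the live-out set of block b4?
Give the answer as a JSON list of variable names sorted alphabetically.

Answer: ["w", "x"]

Working:
Per-block:
  b0: {a,w,x} / ∅
  b1: {a,d,w} / {w}
  b2: {a} / {a}
  b3: {w} / ∅
  b4: {d,x} / {w,x}
  b5: {a} / {w}
  b6: {a,d} / {x}
  b7: {a} / ∅
  b8: {d,x} / {x}

Live sets:
  live b0: ∅→{w,x}
  live b1: {w,x}→{a,w,x}
  live b2: {a}→∅
  live b3: {x}→{w,x}
  live b4: {w,x}→{w,x}
  live b5: {w,x}→{x}
  live b6: {x}→∅
  live b7: {w,x}→{w,x}
  live b8: {x}→∅

live-out(b4) = ["w", "x"]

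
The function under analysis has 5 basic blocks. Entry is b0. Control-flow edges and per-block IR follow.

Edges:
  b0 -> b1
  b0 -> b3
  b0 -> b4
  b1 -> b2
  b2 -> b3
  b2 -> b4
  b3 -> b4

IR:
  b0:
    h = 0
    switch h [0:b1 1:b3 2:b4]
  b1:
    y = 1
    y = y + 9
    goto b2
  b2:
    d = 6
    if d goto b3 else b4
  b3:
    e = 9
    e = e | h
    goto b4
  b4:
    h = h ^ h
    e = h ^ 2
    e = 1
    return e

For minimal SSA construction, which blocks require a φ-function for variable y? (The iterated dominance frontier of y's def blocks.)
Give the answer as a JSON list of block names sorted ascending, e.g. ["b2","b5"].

Answer: ["b3", "b4"]

Analysis:
idom tree: b1←b0 b2←b1 b3←b0 b4←b0
Dom at joins:
  b3: preds {b0,b2}: {b0} ∩ {b0,b1,b2} = {b0}; idom=b0
  b4: preds {b0,b2,b3}: {b0} ∩ {b0,b1,b2} ∩ {b0,b3} = {b0}; idom=b0

DF derivation:
  b3←b0: walk · to b0
  b3←b2: walk b2→b1 to b0
  b4←b0: walk · to b0
  b4←b2: walk b2→b1 to b0
  b4←b3: walk b3 to b0
  b0 → ∅
  b1 → {b3,b4}
  b2 → {b3,b4}
  b3 → {b4}
  b4 → ∅

φ for y: defs {b1}
  DF⁺ = {b3,b4}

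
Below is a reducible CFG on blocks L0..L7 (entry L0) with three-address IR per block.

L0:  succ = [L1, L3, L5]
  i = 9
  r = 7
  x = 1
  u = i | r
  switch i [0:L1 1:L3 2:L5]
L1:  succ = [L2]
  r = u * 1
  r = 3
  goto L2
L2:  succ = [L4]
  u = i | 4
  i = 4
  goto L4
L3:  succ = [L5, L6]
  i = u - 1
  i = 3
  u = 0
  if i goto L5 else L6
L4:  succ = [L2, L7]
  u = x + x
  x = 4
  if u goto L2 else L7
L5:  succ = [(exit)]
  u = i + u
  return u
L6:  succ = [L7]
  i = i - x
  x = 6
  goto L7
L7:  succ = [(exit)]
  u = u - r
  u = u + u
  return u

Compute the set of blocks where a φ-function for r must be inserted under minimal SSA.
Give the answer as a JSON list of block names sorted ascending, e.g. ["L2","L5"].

idom tree: L1←L0 L2←L1 L3←L0 L4←L2 L5←L0 L6←L3 L7←L0
Dom∩ at merges:
  L2: preds {L1,L4}: {L0,L1} ∩ {L0,L1,L2,L4} = {L0,L1}; idom=L1
  L5: preds {L0,L3}: {L0} ∩ {L0,L3} = {L0}; idom=L0
  L7: preds {L4,L6}: {L0,L1,L2,L4} ∩ {L0,L3,L6} = {L0}; idom=L0

DF derivation:
  join L2 pred L1: · stop@L1
  join L2 pred L4: L4→L2 stop@L1
  join L5 pred L0: · stop@L0
  join L5 pred L3: L3 stop@L0
  join L7 pred L4: L4→L2→L1 stop@L0
  join L7 pred L6: L6→L3 stop@L0
  L0: DF=∅
  L1: DF={L7}
  L2: DF={L2,L7}
  L3: DF={L5,L7}
  L4: DF={L2,L7}
  L5: DF=∅
  L6: DF={L7}
  L7: DF=∅

φ for r: defs {L0,L1}
  DF⁺ = {L7}

Answer: ["L7"]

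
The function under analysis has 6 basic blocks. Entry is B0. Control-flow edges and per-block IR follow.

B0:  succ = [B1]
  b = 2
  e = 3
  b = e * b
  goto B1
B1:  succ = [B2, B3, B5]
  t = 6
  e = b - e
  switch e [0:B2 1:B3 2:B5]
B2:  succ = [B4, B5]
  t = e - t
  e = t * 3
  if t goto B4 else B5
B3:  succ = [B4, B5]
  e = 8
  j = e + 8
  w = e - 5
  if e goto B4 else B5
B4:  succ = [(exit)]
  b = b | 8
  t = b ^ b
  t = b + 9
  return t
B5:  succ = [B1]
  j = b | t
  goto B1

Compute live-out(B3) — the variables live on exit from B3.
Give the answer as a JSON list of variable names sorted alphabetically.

Answer: ["b", "e", "t"]

Analysis:
Per-block:
  B0 def {b,e} use ∅
  B1 def {e,t} use {b,e}
  B2 def {e,t} use {e,t}
  B3 def {e,j,w} use ∅
  B4 def {b,t} use {b}
  B5 def {j} use {b,t}

Backward fixpoint:
  live B0: ∅→{b,e}
  live B1: {b,e}→{b,e,t}
  live B2: {b,e,t}→{b,e,t}
  live B3: {b,t}→{b,e,t}
  live B4: {b}→∅
  live B5: {b,e,t}→{b,e}

live-out(B3) = ["b", "e", "t"]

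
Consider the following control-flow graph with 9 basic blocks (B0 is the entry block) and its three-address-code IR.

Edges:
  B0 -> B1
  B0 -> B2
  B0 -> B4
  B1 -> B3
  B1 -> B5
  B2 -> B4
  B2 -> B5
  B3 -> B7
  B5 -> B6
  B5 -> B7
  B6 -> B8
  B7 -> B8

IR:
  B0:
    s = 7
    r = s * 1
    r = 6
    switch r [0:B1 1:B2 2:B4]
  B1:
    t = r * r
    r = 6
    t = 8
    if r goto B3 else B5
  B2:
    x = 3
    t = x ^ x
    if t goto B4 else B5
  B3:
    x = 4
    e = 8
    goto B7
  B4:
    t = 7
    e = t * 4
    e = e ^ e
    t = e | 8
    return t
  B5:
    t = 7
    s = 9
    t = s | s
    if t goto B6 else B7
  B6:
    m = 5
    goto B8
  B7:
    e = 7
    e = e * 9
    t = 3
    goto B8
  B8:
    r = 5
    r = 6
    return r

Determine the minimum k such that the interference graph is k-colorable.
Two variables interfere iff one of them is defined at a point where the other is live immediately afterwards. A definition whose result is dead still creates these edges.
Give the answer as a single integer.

Answer: 2

Derivation:
Per-block:
  B0: {r,s} / ∅
  B1: {r,t} / {r}
  B2: {t,x} / ∅
  B3: {e,x} / ∅
  B4: {e,t} / ∅
  B5: {s,t} / ∅
  B6: {m} / ∅
  B7: {e,t} / ∅
  B8: {r} / ∅

Liveness:
  B0 li=∅ lo={r}
  B1 li={r} lo=∅
  B2 li=∅ lo=∅
  B3 li=∅ lo=∅
  B4 li=∅ lo=∅
  B5 li=∅ lo=∅
  B6 li=∅ lo=∅
  B7 li=∅ lo=∅
  B8 li=∅ lo=∅

Interfere edges:
  e↔∅
  m↔∅
  r↔{t}
  s↔∅
  t↔{r}
  x↔∅

Registers:
  clique {r,t} ⇒ need ≥ 2
  2-colouring: c0={e,m,r,s,x}  c1={t}
  χ = 2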